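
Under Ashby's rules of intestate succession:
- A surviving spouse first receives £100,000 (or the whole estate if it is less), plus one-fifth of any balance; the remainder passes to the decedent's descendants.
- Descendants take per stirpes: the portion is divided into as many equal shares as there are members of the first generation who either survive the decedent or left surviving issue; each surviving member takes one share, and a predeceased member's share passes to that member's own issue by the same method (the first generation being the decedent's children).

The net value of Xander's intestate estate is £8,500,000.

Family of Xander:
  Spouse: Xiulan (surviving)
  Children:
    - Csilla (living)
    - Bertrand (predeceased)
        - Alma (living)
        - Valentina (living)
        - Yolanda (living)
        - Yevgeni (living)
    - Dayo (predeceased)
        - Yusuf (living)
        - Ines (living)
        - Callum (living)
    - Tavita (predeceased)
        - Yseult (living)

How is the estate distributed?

Xiulan first takes £100,000, leaving a balance of £8,400,000. Xiulan then takes one-fifth of the balance (£1,680,000), for a total of £1,780,000. The remaining £6,720,000 passes to the descendants.
The descendants' portion (£6,720,000) is divided into 4 shares of £1,680,000: Csilla takes £1,680,000; Bertrand's £1,680,000 share passes to Bertrand's issue; Dayo's £1,680,000 share passes to Dayo's issue; Tavita's £1,680,000 share passes to Tavita's issue.
Bertrand's share (£1,680,000) is divided into 4 shares of £420,000: Alma, Valentina, Yolanda, and Yevgeni each take £420,000.
Dayo's share (£1,680,000) is divided into 3 shares of £560,000: Yusuf, Ines, and Callum each take £560,000.
Tavita's share (£1,680,000) passes entirely to Yseult.

Xiulan: £1,780,000; Csilla: £1,680,000; Alma: £420,000; Valentina: £420,000; Yolanda: £420,000; Yevgeni: £420,000; Yusuf: £560,000; Ines: £560,000; Callum: £560,000; Yseult: £1,680,000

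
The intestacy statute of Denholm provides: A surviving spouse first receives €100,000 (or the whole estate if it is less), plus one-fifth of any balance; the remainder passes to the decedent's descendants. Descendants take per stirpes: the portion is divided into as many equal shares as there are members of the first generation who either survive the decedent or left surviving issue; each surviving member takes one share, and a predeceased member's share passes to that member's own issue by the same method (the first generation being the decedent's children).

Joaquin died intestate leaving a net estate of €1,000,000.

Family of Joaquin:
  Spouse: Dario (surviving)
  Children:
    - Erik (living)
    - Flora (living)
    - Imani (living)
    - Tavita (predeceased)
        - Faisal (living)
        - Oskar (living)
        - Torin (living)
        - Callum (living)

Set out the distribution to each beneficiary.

Dario: €280,000; Erik: €180,000; Flora: €180,000; Imani: €180,000; Faisal: €45,000; Oskar: €45,000; Torin: €45,000; Callum: €45,000

Dario first takes €100,000, leaving a balance of €900,000. Dario then takes one-fifth of the balance (€180,000), for a total of €280,000. The remaining €720,000 passes to the descendants.
The descendants' portion (€720,000) is divided into 4 shares of €180,000: Erik, Flora, and Imani each take €180,000; Tavita's €180,000 share passes to Tavita's issue.
Tavita's share (€180,000) is divided into 4 shares of €45,000: Faisal, Oskar, Torin, and Callum each take €45,000.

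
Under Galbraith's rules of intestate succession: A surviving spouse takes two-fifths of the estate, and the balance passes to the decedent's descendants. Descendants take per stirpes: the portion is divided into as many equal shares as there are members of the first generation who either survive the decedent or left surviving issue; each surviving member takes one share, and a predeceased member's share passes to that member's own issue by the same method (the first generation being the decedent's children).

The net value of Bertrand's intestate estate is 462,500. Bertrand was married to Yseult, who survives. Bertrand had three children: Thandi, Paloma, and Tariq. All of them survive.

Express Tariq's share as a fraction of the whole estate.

Tariq receives 1/5 of the estate.

Yseult takes two-fifths of 462,500 = 185,000. The remaining 277,500 passes to the descendants.
The descendants' portion (277,500) is divided into 3 shares of 92,500: Thandi, Paloma, and Tariq each take 92,500.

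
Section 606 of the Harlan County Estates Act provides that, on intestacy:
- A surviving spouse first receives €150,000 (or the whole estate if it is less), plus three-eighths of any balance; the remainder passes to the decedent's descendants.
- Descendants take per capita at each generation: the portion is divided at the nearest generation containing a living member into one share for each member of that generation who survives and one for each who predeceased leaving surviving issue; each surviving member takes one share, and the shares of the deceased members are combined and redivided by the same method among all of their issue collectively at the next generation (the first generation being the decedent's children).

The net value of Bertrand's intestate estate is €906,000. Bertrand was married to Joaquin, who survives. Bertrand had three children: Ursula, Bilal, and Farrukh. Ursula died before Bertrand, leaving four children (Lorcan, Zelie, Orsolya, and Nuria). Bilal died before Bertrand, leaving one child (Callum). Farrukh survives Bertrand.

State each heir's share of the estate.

Joaquin: €433,500; Lorcan: €63,000; Zelie: €63,000; Orsolya: €63,000; Nuria: €63,000; Callum: €63,000; Farrukh: €157,500

Joaquin first takes €150,000, leaving a balance of €756,000. Joaquin then takes three-eighths of the balance (€283,500), for a total of €433,500. The remaining €472,500 passes to the descendants.
The descendants' portion (€472,500) is divided at the children's generation into 3 shares of €157,500. Farrukh takes €157,500. The 2 shares of the deceased (Ursula and Bilal) are combined into a pool of €315,000.
That pool (€315,000) is divided at the grandchildren's generation equally among Lorcan, Zelie, Orsolya, Nuria, and Callum: €63,000 each.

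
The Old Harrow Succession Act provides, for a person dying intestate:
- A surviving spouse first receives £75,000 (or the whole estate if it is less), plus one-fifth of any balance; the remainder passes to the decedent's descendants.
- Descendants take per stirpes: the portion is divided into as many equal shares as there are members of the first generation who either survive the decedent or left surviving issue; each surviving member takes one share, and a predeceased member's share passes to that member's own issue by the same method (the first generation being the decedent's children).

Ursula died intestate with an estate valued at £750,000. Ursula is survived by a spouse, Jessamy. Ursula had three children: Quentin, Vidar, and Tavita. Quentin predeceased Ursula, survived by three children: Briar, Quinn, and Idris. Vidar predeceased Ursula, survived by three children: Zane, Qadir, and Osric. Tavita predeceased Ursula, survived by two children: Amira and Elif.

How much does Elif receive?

Jessamy first takes £75,000, leaving a balance of £675,000. Jessamy then takes one-fifth of the balance (£135,000), for a total of £210,000. The remaining £540,000 passes to the descendants.
The descendants' portion (£540,000) is divided into 3 shares of £180,000: Quentin's £180,000 share passes to Quentin's issue; Vidar's £180,000 share passes to Vidar's issue; Tavita's £180,000 share passes to Tavita's issue.
Quentin's share (£180,000) is divided into 3 shares of £60,000: Briar, Quinn, and Idris each take £60,000.
Vidar's share (£180,000) is divided into 3 shares of £60,000: Zane, Qadir, and Osric each take £60,000.
Tavita's share (£180,000) is divided into 2 shares of £90,000: Amira and Elif each take £90,000.

Elif receives £90,000.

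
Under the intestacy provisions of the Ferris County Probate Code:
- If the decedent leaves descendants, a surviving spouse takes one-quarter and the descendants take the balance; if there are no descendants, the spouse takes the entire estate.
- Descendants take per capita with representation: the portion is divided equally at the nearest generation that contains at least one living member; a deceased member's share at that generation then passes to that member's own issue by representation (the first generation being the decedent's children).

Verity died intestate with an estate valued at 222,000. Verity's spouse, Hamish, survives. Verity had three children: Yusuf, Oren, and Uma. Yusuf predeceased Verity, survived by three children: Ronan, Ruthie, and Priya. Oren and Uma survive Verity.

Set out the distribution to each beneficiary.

Hamish takes one-quarter of 222,000 = 55,500. The remaining 166,500 passes to the descendants.
The descendants' portion (166,500) is divided into 3 shares of 55,500: Oren and Uma each take 55,500; Yusuf's 55,500 share passes to Yusuf's issue.
Yusuf's share (55,500) is divided into 3 shares of 18,500: Ronan, Ruthie, and Priya each take 18,500.

Hamish: 55,500; Ronan: 18,500; Ruthie: 18,500; Priya: 18,500; Oren: 55,500; Uma: 55,500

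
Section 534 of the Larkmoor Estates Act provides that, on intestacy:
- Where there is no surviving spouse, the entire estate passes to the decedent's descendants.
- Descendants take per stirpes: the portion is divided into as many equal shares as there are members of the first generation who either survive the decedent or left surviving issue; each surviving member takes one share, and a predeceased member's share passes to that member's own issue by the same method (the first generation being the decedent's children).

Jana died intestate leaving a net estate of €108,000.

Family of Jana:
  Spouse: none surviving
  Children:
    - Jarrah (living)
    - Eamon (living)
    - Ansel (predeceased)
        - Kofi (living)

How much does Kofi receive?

Kofi receives €36,000.

The entire €108,000 passes to the descendants.
That amount (€108,000) is divided into 3 shares of €36,000: Jarrah and Eamon each take €36,000; Ansel's €36,000 share passes to Ansel's issue.
Ansel's share (€36,000) passes entirely to Kofi.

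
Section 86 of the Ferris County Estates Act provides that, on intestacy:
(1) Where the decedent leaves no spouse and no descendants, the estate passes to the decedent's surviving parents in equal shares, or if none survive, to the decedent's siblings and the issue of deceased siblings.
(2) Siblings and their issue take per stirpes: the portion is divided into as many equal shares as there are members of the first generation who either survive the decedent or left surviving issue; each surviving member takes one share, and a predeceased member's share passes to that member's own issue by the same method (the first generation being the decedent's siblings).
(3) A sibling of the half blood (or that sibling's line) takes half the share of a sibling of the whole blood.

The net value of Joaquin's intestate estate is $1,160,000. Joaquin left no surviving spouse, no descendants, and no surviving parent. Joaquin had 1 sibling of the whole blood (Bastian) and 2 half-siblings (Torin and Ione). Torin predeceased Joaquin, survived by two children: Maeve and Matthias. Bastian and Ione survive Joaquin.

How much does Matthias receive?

Matthias receives $145,000.

The entire $1,160,000 passes to the siblings and their issue.
Counting each half-blood sibling's line as half a unit, there are 2 units in $1,160,000, so one unit is $580,000. Whole-blood lines (Bastian) take $580,000 each; half-blood lines (Torin and Ione) take $290,000 each.
Torin's share ($290,000) is divided into 2 shares of $145,000: Maeve and Matthias each take $145,000.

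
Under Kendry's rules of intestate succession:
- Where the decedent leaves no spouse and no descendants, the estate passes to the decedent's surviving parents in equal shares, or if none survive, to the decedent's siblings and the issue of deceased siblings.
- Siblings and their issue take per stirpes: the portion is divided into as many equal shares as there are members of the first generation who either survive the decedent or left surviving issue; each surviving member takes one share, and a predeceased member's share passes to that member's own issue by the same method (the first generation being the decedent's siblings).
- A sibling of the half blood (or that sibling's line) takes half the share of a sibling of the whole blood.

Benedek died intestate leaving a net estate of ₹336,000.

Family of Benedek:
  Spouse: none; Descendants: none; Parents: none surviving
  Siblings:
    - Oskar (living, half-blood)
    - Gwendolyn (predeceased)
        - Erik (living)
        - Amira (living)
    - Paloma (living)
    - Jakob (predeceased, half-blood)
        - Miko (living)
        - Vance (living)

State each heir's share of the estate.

Oskar: ₹56,000; Erik: ₹56,000; Amira: ₹56,000; Paloma: ₹112,000; Miko: ₹28,000; Vance: ₹28,000

The entire ₹336,000 passes to the siblings and their issue.
Counting each half-blood sibling's line as half a unit, there are 3 units in ₹336,000, so one unit is ₹112,000. Whole-blood lines (Gwendolyn and Paloma) take ₹112,000 each; half-blood lines (Oskar and Jakob) take ₹56,000 each.
Gwendolyn's share (₹112,000) is divided into 2 shares of ₹56,000: Erik and Amira each take ₹56,000.
Jakob's share (₹56,000) is divided into 2 shares of ₹28,000: Miko and Vance each take ₹28,000.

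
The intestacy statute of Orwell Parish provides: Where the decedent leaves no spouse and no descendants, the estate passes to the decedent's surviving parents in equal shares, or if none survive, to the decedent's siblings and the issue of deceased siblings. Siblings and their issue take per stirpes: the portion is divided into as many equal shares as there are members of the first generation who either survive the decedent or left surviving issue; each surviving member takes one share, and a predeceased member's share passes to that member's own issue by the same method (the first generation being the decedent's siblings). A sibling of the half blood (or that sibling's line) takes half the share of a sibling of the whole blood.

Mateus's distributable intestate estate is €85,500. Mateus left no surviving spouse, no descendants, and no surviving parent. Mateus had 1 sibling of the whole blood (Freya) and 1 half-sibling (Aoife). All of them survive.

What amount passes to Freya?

Freya receives €57,000.

The entire €85,500 passes to the siblings and their issue.
Counting each half-blood sibling's line as half a unit, there are 3/2 units in €85,500, so one unit is €57,000. Whole-blood lines (Freya) take €57,000 each; half-blood lines (Aoife) take €28,500 each.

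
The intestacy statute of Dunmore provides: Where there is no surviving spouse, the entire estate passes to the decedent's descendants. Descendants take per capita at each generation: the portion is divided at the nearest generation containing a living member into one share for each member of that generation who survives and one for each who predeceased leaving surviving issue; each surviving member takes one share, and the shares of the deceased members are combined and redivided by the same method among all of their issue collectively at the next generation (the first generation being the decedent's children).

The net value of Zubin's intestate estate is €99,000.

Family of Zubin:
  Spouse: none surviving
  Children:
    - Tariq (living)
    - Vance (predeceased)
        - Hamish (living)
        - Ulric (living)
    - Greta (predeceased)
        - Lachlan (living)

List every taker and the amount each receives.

Tariq: €33,000; Hamish: €22,000; Ulric: €22,000; Lachlan: €22,000

The entire €99,000 passes to the descendants.
That amount (€99,000) is divided at the children's generation into 3 shares of €33,000. Tariq takes €33,000. The 2 shares of the deceased (Vance and Greta) are combined into a pool of €66,000.
That pool (€66,000) is divided at the grandchildren's generation equally among Hamish, Ulric, and Lachlan: €22,000 each.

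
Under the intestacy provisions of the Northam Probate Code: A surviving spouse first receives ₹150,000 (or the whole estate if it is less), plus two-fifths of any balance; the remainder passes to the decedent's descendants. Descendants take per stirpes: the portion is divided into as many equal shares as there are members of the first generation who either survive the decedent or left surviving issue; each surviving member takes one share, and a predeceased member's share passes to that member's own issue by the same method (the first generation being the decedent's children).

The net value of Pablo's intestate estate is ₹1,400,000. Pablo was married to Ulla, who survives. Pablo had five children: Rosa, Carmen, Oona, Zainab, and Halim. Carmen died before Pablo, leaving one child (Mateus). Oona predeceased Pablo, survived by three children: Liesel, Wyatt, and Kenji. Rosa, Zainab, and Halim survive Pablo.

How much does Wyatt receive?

Wyatt receives ₹50,000.

Ulla first takes ₹150,000, leaving a balance of ₹1,250,000. Ulla then takes two-fifths of the balance (₹500,000), for a total of ₹650,000. The remaining ₹750,000 passes to the descendants.
The descendants' portion (₹750,000) is divided into 5 shares of ₹150,000: Rosa, Zainab, and Halim each take ₹150,000; Carmen's ₹150,000 share passes to Carmen's issue; Oona's ₹150,000 share passes to Oona's issue.
Carmen's share (₹150,000) passes entirely to Mateus.
Oona's share (₹150,000) is divided into 3 shares of ₹50,000: Liesel, Wyatt, and Kenji each take ₹50,000.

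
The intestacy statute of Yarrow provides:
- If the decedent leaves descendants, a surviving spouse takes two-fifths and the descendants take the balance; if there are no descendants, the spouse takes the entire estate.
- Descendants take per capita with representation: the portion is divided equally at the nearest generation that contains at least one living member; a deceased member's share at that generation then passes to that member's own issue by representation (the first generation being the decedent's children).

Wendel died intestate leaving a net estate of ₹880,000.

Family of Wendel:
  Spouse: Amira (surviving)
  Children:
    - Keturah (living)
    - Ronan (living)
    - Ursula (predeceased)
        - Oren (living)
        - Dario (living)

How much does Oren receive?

Oren receives ₹88,000.

Amira takes two-fifths of ₹880,000 = ₹352,000. The remaining ₹528,000 passes to the descendants.
The descendants' portion (₹528,000) is divided into 3 shares of ₹176,000: Keturah and Ronan each take ₹176,000; Ursula's ₹176,000 share passes to Ursula's issue.
Ursula's share (₹176,000) is divided into 2 shares of ₹88,000: Oren and Dario each take ₹88,000.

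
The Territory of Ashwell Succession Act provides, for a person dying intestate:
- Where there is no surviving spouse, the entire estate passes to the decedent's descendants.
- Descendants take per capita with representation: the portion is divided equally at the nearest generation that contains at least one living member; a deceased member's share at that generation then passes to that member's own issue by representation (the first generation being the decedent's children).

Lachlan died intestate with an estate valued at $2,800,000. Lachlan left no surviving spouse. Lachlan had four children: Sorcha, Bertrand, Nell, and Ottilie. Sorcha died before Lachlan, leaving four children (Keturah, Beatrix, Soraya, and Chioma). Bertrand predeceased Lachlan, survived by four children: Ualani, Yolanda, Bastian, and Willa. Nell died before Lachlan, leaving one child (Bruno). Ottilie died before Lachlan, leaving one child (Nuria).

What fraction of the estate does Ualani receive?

The entire $2,800,000 passes to the descendants.
No child survives, so the initial division is made at the grandchildren's generation.
That amount ($2,800,000) is divided into 10 shares of $280,000: Keturah, Beatrix, Soraya, Chioma, Ualani, Yolanda, Bastian, Willa, Bruno, and Nuria each take $280,000.

Ualani receives 1/10 of the estate.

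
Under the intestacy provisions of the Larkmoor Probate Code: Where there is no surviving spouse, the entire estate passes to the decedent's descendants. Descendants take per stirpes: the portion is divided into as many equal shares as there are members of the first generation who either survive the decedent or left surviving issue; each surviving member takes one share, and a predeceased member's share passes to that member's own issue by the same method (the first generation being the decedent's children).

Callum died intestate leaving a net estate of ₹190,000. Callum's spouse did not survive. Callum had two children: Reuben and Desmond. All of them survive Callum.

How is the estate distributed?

Reuben: ₹95,000; Desmond: ₹95,000

The entire ₹190,000 passes to the descendants.
That amount (₹190,000) is divided into 2 shares of ₹95,000: Reuben and Desmond each take ₹95,000.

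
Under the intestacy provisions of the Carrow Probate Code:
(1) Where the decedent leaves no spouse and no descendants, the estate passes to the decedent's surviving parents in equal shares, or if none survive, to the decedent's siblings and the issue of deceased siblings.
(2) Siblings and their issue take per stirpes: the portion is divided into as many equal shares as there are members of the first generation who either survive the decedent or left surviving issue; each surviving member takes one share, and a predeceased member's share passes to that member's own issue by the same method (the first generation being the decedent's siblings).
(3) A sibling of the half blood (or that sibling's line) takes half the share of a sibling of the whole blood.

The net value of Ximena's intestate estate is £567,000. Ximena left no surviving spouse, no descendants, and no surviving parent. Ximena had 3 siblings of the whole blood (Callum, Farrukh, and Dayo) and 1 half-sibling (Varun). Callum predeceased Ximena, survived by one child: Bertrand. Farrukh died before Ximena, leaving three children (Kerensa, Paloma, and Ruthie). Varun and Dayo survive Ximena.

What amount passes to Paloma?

The entire £567,000 passes to the siblings and their issue.
Counting each half-blood sibling's line as half a unit, there are 7/2 units in £567,000, so one unit is £162,000. Whole-blood lines (Callum, Farrukh, and Dayo) take £162,000 each; half-blood lines (Varun) take £81,000 each.
Callum's share (£162,000) passes entirely to Bertrand.
Farrukh's share (£162,000) is divided into 3 shares of £54,000: Kerensa, Paloma, and Ruthie each take £54,000.

Paloma receives £54,000.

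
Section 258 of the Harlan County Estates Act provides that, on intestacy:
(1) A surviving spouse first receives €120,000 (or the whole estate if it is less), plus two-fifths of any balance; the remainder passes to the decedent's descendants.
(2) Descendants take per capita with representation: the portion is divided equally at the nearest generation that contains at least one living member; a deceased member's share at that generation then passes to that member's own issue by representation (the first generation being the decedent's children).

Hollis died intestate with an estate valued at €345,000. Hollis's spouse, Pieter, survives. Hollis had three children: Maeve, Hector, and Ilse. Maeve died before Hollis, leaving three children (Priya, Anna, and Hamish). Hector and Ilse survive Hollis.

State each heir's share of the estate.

Pieter: €210,000; Priya: €15,000; Anna: €15,000; Hamish: €15,000; Hector: €45,000; Ilse: €45,000

Pieter first takes €120,000, leaving a balance of €225,000. Pieter then takes two-fifths of the balance (€90,000), for a total of €210,000. The remaining €135,000 passes to the descendants.
The descendants' portion (€135,000) is divided into 3 shares of €45,000: Hector and Ilse each take €45,000; Maeve's €45,000 share passes to Maeve's issue.
Maeve's share (€45,000) is divided into 3 shares of €15,000: Priya, Anna, and Hamish each take €15,000.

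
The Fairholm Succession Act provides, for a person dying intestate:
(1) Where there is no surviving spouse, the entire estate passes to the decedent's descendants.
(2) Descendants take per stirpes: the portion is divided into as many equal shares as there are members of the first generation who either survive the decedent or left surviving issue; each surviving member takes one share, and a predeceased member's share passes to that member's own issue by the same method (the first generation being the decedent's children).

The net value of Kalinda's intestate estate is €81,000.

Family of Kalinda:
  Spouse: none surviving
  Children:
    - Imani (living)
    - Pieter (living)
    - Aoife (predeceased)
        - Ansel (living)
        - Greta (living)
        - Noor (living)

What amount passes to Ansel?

The entire €81,000 passes to the descendants.
That amount (€81,000) is divided into 3 shares of €27,000: Imani and Pieter each take €27,000; Aoife's €27,000 share passes to Aoife's issue.
Aoife's share (€27,000) is divided into 3 shares of €9,000: Ansel, Greta, and Noor each take €9,000.

Ansel receives €9,000.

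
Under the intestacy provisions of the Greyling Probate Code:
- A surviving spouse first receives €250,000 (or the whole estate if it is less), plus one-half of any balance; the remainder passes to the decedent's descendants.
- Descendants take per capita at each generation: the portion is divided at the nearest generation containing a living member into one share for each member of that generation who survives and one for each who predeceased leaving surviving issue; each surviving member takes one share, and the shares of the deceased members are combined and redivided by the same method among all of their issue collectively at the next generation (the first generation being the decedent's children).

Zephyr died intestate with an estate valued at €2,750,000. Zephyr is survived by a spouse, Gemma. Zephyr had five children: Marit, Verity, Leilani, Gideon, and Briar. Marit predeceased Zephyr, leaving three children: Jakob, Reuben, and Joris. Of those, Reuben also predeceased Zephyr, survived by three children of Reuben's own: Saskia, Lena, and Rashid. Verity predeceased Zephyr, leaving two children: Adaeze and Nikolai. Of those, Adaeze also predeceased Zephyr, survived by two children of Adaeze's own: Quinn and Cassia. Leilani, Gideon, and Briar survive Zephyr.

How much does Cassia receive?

Gemma first takes €250,000, leaving a balance of €2,500,000. Gemma then takes one-half of the balance (€1,250,000), for a total of €1,500,000. The remaining €1,250,000 passes to the descendants.
The descendants' portion (€1,250,000) is divided at the children's generation into 5 shares of €250,000. Leilani, Gideon, and Briar each take €250,000. The 2 shares of the deceased (Marit and Verity) are combined into a pool of €500,000.
That pool (€500,000) is divided at the grandchildren's generation into 5 shares of €100,000. Jakob, Joris, and Nikolai each take €100,000. The 2 shares of the deceased (Reuben and Adaeze) are combined into a pool of €200,000.
That pool (€200,000) is divided at the great-grandchildren's generation equally among Saskia, Lena, Rashid, Quinn, and Cassia: €40,000 each.

Cassia receives €40,000.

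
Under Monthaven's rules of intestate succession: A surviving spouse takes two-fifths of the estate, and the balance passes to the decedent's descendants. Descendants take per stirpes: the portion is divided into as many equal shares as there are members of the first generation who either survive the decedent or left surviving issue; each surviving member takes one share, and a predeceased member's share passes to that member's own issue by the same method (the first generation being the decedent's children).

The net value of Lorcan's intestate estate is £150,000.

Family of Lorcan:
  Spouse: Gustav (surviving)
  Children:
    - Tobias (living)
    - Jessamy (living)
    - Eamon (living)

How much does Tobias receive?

Gustav takes two-fifths of £150,000 = £60,000. The remaining £90,000 passes to the descendants.
The descendants' portion (£90,000) is divided into 3 shares of £30,000: Tobias, Jessamy, and Eamon each take £30,000.

Tobias receives £30,000.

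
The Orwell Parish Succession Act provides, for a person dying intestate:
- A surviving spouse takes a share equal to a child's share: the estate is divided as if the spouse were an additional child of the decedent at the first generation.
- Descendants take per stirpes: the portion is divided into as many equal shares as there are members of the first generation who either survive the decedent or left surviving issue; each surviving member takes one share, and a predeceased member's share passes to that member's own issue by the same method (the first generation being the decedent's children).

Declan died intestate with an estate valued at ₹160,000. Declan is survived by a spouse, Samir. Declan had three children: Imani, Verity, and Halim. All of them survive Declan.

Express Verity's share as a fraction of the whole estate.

Verity receives 1/4 of the estate.

The spouse counts as an additional share at the children's level, so there are 4 primary shares of ₹40,000. Samir takes one such share (₹40,000).
The children's combined portion (₹120,000) is divided into 3 shares of ₹40,000: Imani, Verity, and Halim each take ₹40,000.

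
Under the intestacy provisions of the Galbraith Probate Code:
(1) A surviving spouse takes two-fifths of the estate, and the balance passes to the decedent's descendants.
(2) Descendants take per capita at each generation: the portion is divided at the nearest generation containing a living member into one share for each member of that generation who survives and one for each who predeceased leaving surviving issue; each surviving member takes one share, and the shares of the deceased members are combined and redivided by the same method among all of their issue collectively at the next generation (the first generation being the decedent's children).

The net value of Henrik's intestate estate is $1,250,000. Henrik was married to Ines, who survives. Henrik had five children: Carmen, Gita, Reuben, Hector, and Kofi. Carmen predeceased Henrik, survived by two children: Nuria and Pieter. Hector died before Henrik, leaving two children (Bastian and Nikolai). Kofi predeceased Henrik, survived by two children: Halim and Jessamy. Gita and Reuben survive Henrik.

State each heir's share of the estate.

Ines takes two-fifths of $1,250,000 = $500,000. The remaining $750,000 passes to the descendants.
The descendants' portion ($750,000) is divided at the children's generation into 5 shares of $150,000. Gita and Reuben each take $150,000. The 3 shares of the deceased (Carmen, Hector, and Kofi) are combined into a pool of $450,000.
That pool ($450,000) is divided at the grandchildren's generation equally among Nuria, Pieter, Bastian, Nikolai, Halim, and Jessamy: $75,000 each.

Ines: $500,000; Nuria: $75,000; Pieter: $75,000; Gita: $150,000; Reuben: $150,000; Bastian: $75,000; Nikolai: $75,000; Halim: $75,000; Jessamy: $75,000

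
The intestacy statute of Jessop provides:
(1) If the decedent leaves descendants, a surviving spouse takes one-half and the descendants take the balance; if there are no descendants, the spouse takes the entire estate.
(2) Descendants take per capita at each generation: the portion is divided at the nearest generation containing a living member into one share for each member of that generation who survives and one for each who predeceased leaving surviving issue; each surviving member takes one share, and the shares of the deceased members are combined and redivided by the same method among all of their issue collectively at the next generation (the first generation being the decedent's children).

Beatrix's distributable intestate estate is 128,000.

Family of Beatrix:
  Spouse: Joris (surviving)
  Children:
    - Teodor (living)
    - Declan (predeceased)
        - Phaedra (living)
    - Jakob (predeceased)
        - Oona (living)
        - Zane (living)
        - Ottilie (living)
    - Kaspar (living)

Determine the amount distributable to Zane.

Joris takes one-half of 128,000 = 64,000. The remaining 64,000 passes to the descendants.
The descendants' portion (64,000) is divided at the children's generation into 4 shares of 16,000. Teodor and Kaspar each take 16,000. The 2 shares of the deceased (Declan and Jakob) are combined into a pool of 32,000.
That pool (32,000) is divided at the grandchildren's generation equally among Phaedra, Oona, Zane, and Ottilie: 8,000 each.

Zane receives 8,000.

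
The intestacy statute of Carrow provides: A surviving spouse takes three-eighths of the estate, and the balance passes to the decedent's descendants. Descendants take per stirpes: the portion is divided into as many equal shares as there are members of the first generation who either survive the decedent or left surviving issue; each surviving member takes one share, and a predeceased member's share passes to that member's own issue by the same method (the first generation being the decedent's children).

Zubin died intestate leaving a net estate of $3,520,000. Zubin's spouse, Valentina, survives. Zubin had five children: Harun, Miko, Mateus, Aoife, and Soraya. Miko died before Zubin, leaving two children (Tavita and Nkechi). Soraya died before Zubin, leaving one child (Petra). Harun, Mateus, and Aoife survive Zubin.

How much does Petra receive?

Petra receives $440,000.

Valentina takes three-eighths of $3,520,000 = $1,320,000. The remaining $2,200,000 passes to the descendants.
The descendants' portion ($2,200,000) is divided into 5 shares of $440,000: Harun, Mateus, and Aoife each take $440,000; Miko's $440,000 share passes to Miko's issue; Soraya's $440,000 share passes to Soraya's issue.
Miko's share ($440,000) is divided into 2 shares of $220,000: Tavita and Nkechi each take $220,000.
Soraya's share ($440,000) passes entirely to Petra.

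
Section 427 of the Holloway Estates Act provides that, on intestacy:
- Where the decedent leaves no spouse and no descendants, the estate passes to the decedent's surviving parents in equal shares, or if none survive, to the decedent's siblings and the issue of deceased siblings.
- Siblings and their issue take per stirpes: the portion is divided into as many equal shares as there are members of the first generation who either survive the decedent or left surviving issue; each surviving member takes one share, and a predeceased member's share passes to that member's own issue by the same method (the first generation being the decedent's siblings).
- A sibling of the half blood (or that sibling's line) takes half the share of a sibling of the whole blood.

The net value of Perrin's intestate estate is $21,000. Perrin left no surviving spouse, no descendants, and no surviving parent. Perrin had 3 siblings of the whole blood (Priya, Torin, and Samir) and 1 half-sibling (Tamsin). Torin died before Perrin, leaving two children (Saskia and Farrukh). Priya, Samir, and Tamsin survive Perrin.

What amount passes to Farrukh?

Farrukh receives $3,000.

The entire $21,000 passes to the siblings and their issue.
Counting each half-blood sibling's line as half a unit, there are 7/2 units in $21,000, so one unit is $6,000. Whole-blood lines (Priya, Torin, and Samir) take $6,000 each; half-blood lines (Tamsin) take $3,000 each.
Torin's share ($6,000) is divided into 2 shares of $3,000: Saskia and Farrukh each take $3,000.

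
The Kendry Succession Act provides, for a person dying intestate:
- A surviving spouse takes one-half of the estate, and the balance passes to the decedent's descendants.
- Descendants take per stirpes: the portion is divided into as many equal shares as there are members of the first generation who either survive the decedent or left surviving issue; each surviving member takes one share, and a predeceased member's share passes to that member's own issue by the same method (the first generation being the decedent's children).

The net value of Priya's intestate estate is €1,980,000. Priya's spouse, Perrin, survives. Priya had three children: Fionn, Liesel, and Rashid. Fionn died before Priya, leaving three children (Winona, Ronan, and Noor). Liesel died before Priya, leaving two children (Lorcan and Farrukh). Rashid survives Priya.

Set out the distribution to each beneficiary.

Perrin: €990,000; Winona: €110,000; Ronan: €110,000; Noor: €110,000; Lorcan: €165,000; Farrukh: €165,000; Rashid: €330,000

Perrin takes one-half of €1,980,000 = €990,000. The remaining €990,000 passes to the descendants.
The descendants' portion (€990,000) is divided into 3 shares of €330,000: Rashid takes €330,000; Fionn's €330,000 share passes to Fionn's issue; Liesel's €330,000 share passes to Liesel's issue.
Fionn's share (€330,000) is divided into 3 shares of €110,000: Winona, Ronan, and Noor each take €110,000.
Liesel's share (€330,000) is divided into 2 shares of €165,000: Lorcan and Farrukh each take €165,000.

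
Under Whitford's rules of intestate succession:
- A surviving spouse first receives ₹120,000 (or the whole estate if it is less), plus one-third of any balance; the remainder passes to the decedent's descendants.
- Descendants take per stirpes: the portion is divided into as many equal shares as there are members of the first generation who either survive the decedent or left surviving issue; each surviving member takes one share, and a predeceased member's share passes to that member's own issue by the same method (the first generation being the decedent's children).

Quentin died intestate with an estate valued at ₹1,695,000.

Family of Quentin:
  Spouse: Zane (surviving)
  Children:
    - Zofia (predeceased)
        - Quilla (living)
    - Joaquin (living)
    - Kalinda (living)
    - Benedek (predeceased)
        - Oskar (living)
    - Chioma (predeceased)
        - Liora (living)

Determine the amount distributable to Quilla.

Zane first takes ₹120,000, leaving a balance of ₹1,575,000. Zane then takes one-third of the balance (₹525,000), for a total of ₹645,000. The remaining ₹1,050,000 passes to the descendants.
The descendants' portion (₹1,050,000) is divided into 5 shares of ₹210,000: Joaquin and Kalinda each take ₹210,000; Zofia's ₹210,000 share passes to Zofia's issue; Benedek's ₹210,000 share passes to Benedek's issue; Chioma's ₹210,000 share passes to Chioma's issue.
Zofia's share (₹210,000) passes entirely to Quilla.
Benedek's share (₹210,000) passes entirely to Oskar.
Chioma's share (₹210,000) passes entirely to Liora.

Quilla receives ₹210,000.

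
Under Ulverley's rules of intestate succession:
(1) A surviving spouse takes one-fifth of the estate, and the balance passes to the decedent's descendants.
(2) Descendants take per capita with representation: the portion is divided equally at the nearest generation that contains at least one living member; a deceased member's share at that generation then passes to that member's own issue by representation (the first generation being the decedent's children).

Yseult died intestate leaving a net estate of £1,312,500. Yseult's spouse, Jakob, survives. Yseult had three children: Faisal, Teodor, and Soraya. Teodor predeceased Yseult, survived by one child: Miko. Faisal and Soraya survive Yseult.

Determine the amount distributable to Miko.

Miko receives £350,000.

Jakob takes one-fifth of £1,312,500 = £262,500. The remaining £1,050,000 passes to the descendants.
The descendants' portion (£1,050,000) is divided into 3 shares of £350,000: Faisal and Soraya each take £350,000; Teodor's £350,000 share passes to Teodor's issue.
Teodor's share (£350,000) passes entirely to Miko.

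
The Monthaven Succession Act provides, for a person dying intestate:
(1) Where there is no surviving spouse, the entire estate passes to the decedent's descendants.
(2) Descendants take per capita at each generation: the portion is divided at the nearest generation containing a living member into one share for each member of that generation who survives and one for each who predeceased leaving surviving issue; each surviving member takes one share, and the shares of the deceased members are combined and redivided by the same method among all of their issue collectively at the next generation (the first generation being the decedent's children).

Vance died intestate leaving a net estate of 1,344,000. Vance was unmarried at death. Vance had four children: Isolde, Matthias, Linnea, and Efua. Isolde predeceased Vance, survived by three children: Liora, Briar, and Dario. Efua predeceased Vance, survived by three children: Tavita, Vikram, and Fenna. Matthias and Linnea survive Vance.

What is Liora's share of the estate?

The entire 1,344,000 passes to the descendants.
That amount (1,344,000) is divided at the children's generation into 4 shares of 336,000. Matthias and Linnea each take 336,000. The 2 shares of the deceased (Isolde and Efua) are combined into a pool of 672,000.
That pool (672,000) is divided at the grandchildren's generation equally among Liora, Briar, Dario, Tavita, Vikram, and Fenna: 112,000 each.

Liora receives 112,000.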